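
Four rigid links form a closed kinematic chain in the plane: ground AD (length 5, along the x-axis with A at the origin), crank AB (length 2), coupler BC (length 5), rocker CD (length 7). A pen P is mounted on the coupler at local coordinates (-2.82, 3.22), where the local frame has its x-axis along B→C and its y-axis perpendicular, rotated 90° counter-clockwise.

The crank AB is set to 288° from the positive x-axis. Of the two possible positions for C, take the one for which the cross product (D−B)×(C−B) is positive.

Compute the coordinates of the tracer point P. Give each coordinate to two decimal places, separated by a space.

-1.12 -5.82

A=(0,0), D=(5.00,0)
B = A + 2.00·(cos288°, sin288°) = (0.6180, -1.9021)
|BD| = 4.7770
circle(B,5.00) ∩ circle(D,7.00): a=-0.1235, h=4.9985
  candidates: C₊=(-1.4856,2.6338) cross=23.878; C₋=(2.4950,-6.5364) cross=-23.878
  mode + wants cross > 0 → take C=(-1.4856,2.6338) (cross=23.878)
ex = (C−B)/|BC| = (-0.4207,0.9072); ey = (-0.9072,-0.4207)
P = B + -2.82·ex + 3.22·ey = (-1.1167,-5.8151)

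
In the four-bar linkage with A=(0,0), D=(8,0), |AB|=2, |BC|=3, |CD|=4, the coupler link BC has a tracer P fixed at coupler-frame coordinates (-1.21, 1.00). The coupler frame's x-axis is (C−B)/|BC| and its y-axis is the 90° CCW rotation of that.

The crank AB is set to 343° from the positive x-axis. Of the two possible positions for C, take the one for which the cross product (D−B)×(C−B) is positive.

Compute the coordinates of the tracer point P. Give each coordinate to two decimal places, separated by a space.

A=(0,0), D=(8.00,0)
B = A + 2.00·(cos343°, sin343°) = (1.9126, -0.5847)
|BD| = 6.1154
circle(B,3.00) ∩ circle(D,4.00): a=2.4854, h=1.6801
  candidates: C₊=(4.2260,1.3253) cross=10.275; C₋=(4.5473,-2.0195) cross=-10.275
  mode + wants cross > 0 → take C=(4.2260,1.3253) (cross=10.275)
ex = (C−B)/|BC| = (0.7711,0.6367); ey = (-0.6367,0.7711)
P = B + -1.21·ex + 1.00·ey = (0.3429,-0.5840)

0.34 -0.58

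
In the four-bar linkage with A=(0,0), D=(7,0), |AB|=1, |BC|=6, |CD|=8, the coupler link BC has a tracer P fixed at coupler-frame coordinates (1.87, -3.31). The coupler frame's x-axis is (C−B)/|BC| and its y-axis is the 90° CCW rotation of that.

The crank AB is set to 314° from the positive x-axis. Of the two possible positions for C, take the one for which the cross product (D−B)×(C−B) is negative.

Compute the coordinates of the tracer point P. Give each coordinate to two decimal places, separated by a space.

A=(0,0), D=(7.00,0)
B = A + 1.00·(cos314°, sin314°) = (0.6947, -0.7193)
|BD| = 6.3462
circle(B,6.00) ∩ circle(D,8.00): a=0.9671, h=5.9215
  candidates: C₊=(0.9843,5.2737) cross=37.580; C₋=(2.3267,-6.4931) cross=-37.580
  mode - wants cross < 0 → take C=(2.3267,-6.4931) (cross=-37.580)
ex = (C−B)/|BC| = (0.2720,-0.9623); ey = (0.9623,0.2720)
P = B + 1.87·ex + -3.31·ey = (-1.9819,-3.4192)

-1.98 -3.42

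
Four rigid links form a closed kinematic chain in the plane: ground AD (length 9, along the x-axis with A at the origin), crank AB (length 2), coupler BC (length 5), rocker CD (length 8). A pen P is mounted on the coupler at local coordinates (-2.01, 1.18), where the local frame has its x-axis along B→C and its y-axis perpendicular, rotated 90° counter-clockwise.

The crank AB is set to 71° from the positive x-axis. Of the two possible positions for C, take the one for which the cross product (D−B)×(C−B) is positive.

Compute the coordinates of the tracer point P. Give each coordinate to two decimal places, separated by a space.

-1.49 0.97

A=(0,0), D=(9.00,0)
B = A + 2.00·(cos71°, sin71°) = (0.6511, 1.8910)
|BD| = 8.5603
circle(B,5.00) ∩ circle(D,8.00): a=2.0022, h=4.5816
  candidates: C₊=(3.6160,5.9171) cross=39.220; C₋=(1.5918,-3.0197) cross=-39.220
  mode + wants cross > 0 → take C=(3.6160,5.9171) (cross=39.220)
ex = (C−B)/|BC| = (0.5930,0.8052); ey = (-0.8052,0.5930)
P = B + -2.01·ex + 1.18·ey = (-1.4909,0.9723)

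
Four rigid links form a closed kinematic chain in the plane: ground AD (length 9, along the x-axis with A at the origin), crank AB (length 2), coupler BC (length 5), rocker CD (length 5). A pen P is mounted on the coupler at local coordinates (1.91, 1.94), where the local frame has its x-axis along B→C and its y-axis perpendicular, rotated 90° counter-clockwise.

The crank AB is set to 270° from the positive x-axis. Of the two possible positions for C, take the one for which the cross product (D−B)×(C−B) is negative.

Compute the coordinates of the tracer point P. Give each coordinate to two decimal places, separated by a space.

A=(0,0), D=(9.00,0)
B = A + 2.00·(cos270°, sin270°) = (-0.0000, -2.0000)
|BD| = 9.2195
circle(B,5.00) ∩ circle(D,5.00): a=4.6098, h=1.9365
  candidates: C₊=(4.0799,0.8904) cross=17.854; C₋=(4.9201,-2.8904) cross=-17.854
  mode - wants cross < 0 → take C=(4.9201,-2.8904) (cross=-17.854)
ex = (C−B)/|BC| = (0.9840,-0.1781); ey = (0.1781,0.9840)
P = B + 1.91·ex + 1.94·ey = (2.2249,-0.4311)

2.22 -0.43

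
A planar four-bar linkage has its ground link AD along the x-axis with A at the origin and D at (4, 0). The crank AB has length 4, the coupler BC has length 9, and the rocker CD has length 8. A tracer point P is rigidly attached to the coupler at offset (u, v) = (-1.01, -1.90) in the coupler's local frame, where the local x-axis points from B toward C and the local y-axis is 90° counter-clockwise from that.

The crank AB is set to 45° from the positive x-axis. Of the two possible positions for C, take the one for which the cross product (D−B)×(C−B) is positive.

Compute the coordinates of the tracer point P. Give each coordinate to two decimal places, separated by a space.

A=(0,0), D=(4.00,0)
B = A + 4.00·(cos45°, sin45°) = (2.8284, 2.8284)
|BD| = 3.0615
circle(B,9.00) ∩ circle(D,8.00): a=4.3072, h=7.9024
  candidates: C₊=(11.7776,1.8732) cross=24.193; C₋=(-2.8242,-4.1750) cross=-24.193
  mode + wants cross > 0 → take C=(11.7776,1.8732) (cross=24.193)
ex = (C−B)/|BC| = (0.9944,-0.1061); ey = (0.1061,0.9944)
P = B + -1.01·ex + -1.90·ey = (1.6225,1.0464)

1.62 1.05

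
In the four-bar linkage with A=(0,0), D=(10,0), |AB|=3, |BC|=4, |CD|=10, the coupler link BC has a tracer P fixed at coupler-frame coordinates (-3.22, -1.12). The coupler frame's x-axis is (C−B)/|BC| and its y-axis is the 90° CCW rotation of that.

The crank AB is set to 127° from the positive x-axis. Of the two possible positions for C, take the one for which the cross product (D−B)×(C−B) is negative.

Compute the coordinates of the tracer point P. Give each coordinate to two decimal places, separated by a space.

-4.30 4.72

A=(0,0), D=(10.00,0)
B = A + 3.00·(cos127°, sin127°) = (-1.8054, 2.3959)
|BD| = 12.0461
circle(B,4.00) ∩ circle(D,10.00): a=2.5365, h=3.0930
  candidates: C₊=(1.2955,4.9226) cross=37.258; C₋=(0.0652,-1.1397) cross=-37.258
  mode - wants cross < 0 → take C=(0.0652,-1.1397) (cross=-37.258)
ex = (C−B)/|BC| = (0.4677,-0.8839); ey = (0.8839,0.4677)
P = B + -3.22·ex + -1.12·ey = (-4.3013,4.7183)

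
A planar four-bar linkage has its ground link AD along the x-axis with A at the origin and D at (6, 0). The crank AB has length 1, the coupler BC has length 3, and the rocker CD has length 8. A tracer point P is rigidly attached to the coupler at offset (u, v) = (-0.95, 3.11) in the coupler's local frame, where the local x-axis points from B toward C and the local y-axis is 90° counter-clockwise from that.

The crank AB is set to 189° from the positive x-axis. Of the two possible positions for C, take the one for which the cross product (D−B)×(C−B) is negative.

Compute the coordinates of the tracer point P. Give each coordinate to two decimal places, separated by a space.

A=(0,0), D=(6.00,0)
B = A + 1.00·(cos189°, sin189°) = (-0.9877, -0.1564)
|BD| = 6.9894
circle(B,3.00) ∩ circle(D,8.00): a=-0.4398, h=2.9676
  candidates: C₊=(-1.4938,2.8006) cross=20.742; C₋=(-1.3609,-3.1331) cross=-20.742
  mode - wants cross < 0 → take C=(-1.3609,-3.1331) (cross=-20.742)
ex = (C−B)/|BC| = (-0.1244,-0.9922); ey = (0.9922,-0.1244)
P = B + -0.95·ex + 3.11·ey = (2.2163,0.3992)

2.22 0.40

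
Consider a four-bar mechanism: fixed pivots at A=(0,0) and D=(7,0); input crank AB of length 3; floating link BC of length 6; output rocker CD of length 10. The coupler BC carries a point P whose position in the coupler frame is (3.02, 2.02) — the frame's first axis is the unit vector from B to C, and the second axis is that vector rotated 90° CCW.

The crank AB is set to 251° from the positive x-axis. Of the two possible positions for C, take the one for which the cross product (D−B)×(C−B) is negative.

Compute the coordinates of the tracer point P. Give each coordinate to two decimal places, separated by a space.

2.09 -4.78

A=(0,0), D=(7.00,0)
B = A + 3.00·(cos251°, sin251°) = (-0.9767, -2.8366)
|BD| = 8.4660
circle(B,6.00) ∩ circle(D,10.00): a=0.4532, h=5.9829
  candidates: C₊=(-2.5542,2.9523) cross=50.651; C₋=(1.4549,-8.3218) cross=-50.651
  mode - wants cross < 0 → take C=(1.4549,-8.3218) (cross=-50.651)
ex = (C−B)/|BC| = (0.4053,-0.9142); ey = (0.9142,0.4053)
P = B + 3.02·ex + 2.02·ey = (2.0939,-4.7788)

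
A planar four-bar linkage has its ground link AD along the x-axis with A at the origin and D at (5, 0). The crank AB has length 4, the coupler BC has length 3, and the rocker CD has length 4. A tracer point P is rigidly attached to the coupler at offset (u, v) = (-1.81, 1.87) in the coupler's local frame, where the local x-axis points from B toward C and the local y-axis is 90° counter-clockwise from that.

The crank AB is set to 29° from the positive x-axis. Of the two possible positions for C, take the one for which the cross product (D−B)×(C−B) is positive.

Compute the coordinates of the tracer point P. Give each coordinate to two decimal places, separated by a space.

A=(0,0), D=(5.00,0)
B = A + 4.00·(cos29°, sin29°) = (3.4985, 1.9392)
|BD| = 2.4526
circle(B,3.00) ∩ circle(D,4.00): a=-0.2008, h=2.9933
  candidates: C₊=(5.7423,3.9305) cross=7.341; C₋=(1.0088,0.2654) cross=-7.341
  mode + wants cross > 0 → take C=(5.7423,3.9305) (cross=7.341)
ex = (C−B)/|BC| = (0.7479,0.6638); ey = (-0.6638,0.7479)
P = B + -1.81·ex + 1.87·ey = (0.9035,2.1365)

0.90 2.14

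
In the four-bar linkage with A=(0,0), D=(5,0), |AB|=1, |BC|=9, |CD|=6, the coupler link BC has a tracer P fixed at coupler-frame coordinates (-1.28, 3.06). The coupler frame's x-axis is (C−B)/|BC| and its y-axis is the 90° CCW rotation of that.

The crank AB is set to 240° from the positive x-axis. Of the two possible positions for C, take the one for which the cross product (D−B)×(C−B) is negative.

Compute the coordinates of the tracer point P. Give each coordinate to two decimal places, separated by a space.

A=(0,0), D=(5.00,0)
B = A + 1.00·(cos240°, sin240°) = (-0.5000, -0.8660)
|BD| = 5.5678
circle(B,9.00) ∩ circle(D,6.00): a=6.8250, h=5.8668
  candidates: C₊=(5.3294,5.9910) cross=32.665; C₋=(7.1545,-5.5998) cross=-32.665
  mode - wants cross < 0 → take C=(7.1545,-5.5998) (cross=-32.665)
ex = (C−B)/|BC| = (0.8505,-0.5260); ey = (0.5260,0.8505)
P = B + -1.28·ex + 3.06·ey = (0.0209,2.4097)

0.02 2.41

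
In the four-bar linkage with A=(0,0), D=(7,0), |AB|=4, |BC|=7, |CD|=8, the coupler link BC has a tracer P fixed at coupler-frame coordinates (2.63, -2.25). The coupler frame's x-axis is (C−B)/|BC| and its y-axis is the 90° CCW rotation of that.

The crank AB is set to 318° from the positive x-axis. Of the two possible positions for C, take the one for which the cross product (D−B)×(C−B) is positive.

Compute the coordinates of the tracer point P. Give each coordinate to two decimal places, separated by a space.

A=(0,0), D=(7.00,0)
B = A + 4.00·(cos318°, sin318°) = (2.9726, -2.6765)
|BD| = 4.8357
circle(B,7.00) ∩ circle(D,8.00): a=0.8669, h=6.9461
  candidates: C₊=(-0.1501,3.5884) cross=33.589; C₋=(7.5392,-7.9818) cross=-33.589
  mode + wants cross > 0 → take C=(-0.1501,3.5884) (cross=33.589)
ex = (C−B)/|BC| = (-0.4461,0.8950); ey = (-0.8950,-0.4461)
P = B + 2.63·ex + -2.25·ey = (3.8131,0.6810)

3.81 0.68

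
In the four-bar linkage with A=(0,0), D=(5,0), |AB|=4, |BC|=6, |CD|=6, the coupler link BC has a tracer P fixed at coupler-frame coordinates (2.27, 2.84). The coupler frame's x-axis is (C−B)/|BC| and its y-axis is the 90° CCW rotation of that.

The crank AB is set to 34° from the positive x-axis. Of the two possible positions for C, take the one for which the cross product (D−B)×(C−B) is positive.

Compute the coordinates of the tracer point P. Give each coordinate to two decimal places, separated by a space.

A=(0,0), D=(5.00,0)
B = A + 4.00·(cos34°, sin34°) = (3.3162, 2.2368)
|BD| = 2.7997
circle(B,6.00) ∩ circle(D,6.00): a=1.3999, h=5.8344
  candidates: C₊=(8.8193,4.6274) cross=16.335; C₋=(-0.5032,-2.3906) cross=-16.335
  mode + wants cross > 0 → take C=(8.8193,4.6274) (cross=16.335)
ex = (C−B)/|BC| = (0.9172,0.3984); ey = (-0.3984,0.9172)
P = B + 2.27·ex + 2.84·ey = (4.2666,5.7461)

4.27 5.75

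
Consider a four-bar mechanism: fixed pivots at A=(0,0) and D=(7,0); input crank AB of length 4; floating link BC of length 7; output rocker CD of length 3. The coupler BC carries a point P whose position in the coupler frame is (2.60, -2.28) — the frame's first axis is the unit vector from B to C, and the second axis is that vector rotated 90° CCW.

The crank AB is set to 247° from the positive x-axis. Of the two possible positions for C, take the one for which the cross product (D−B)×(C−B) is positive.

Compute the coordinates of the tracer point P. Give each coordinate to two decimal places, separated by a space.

1.88 -3.95

A=(0,0), D=(7.00,0)
B = A + 4.00·(cos247°, sin247°) = (-1.5629, -3.6820)
|BD| = 9.3210
circle(B,7.00) ∩ circle(D,3.00): a=6.8062, h=1.6358
  candidates: C₊=(4.0436,0.5093) cross=15.247; C₋=(5.3359,-2.4961) cross=-15.247
  mode + wants cross > 0 → take C=(4.0436,0.5093) (cross=15.247)
ex = (C−B)/|BC| = (0.8009,0.5988); ey = (-0.5988,0.8009)
P = B + 2.60·ex + -2.28·ey = (1.8847,-3.9513)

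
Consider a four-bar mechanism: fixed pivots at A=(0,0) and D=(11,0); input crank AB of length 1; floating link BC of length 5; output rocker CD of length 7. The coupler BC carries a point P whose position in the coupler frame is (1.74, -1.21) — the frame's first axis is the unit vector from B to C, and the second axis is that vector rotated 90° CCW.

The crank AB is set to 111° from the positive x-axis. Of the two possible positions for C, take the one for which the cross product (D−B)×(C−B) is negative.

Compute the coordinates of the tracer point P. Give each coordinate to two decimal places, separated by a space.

0.66 -0.92

A=(0,0), D=(11.00,0)
B = A + 1.00·(cos111°, sin111°) = (-0.3584, 0.9336)
|BD| = 11.3967
circle(B,5.00) ∩ circle(D,7.00): a=4.6454, h=1.8494
  candidates: C₊=(4.4229,2.3962) cross=21.077; C₋=(4.1199,-1.2901) cross=-21.077
  mode - wants cross < 0 → take C=(4.1199,-1.2901) (cross=-21.077)
ex = (C−B)/|BC| = (0.8957,-0.4447); ey = (0.4447,0.8957)
P = B + 1.74·ex + -1.21·ey = (0.6619,-0.9240)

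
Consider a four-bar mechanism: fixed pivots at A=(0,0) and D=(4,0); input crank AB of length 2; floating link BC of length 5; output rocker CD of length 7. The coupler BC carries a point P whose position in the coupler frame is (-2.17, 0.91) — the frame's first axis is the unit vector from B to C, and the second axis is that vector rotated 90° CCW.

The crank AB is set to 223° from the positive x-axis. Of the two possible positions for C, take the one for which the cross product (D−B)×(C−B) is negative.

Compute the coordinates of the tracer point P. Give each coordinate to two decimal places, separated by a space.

-1.43 0.99

A=(0,0), D=(4.00,0)
B = A + 2.00·(cos223°, sin223°) = (-1.4627, -1.3640)
|BD| = 5.6304
circle(B,5.00) ∩ circle(D,7.00): a=0.6839, h=4.9530
  candidates: C₊=(-1.9990,3.6072) cross=27.887; C₋=(0.4007,-6.0038) cross=-27.887
  mode - wants cross < 0 → take C=(0.4007,-6.0038) (cross=-27.887)
ex = (C−B)/|BC| = (0.3727,-0.9280); ey = (0.9280,0.3727)
P = B + -2.17·ex + 0.91·ey = (-1.4270,0.9888)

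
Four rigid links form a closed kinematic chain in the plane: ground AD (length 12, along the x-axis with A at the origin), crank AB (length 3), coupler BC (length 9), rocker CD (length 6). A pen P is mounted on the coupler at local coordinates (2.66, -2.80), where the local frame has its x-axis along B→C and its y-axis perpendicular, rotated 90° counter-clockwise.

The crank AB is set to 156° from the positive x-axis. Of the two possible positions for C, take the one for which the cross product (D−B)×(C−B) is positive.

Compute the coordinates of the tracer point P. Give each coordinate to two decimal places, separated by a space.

0.07 -1.43

A=(0,0), D=(12.00,0)
B = A + 3.00·(cos156°, sin156°) = (-2.7406, 1.2202)
|BD| = 14.7911
circle(B,9.00) ∩ circle(D,6.00): a=8.9167, h=1.2215
  candidates: C₊=(6.2465,1.7020) cross=18.068; C₋=(6.0449,-0.7328) cross=-18.068
  mode + wants cross > 0 → take C=(6.2465,1.7020) (cross=18.068)
ex = (C−B)/|BC| = (0.9986,0.0535); ey = (-0.0535,0.9986)
P = B + 2.66·ex + -2.80·ey = (0.0654,-1.4334)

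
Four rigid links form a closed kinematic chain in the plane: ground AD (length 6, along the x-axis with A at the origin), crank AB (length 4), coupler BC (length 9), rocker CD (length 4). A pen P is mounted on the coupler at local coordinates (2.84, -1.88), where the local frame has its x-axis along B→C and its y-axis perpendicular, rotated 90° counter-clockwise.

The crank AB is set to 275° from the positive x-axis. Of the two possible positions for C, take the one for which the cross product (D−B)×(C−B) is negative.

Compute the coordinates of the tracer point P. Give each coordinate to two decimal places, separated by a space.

A=(0,0), D=(6.00,0)
B = A + 4.00·(cos275°, sin275°) = (0.3486, -3.9848)
|BD| = 6.9149
circle(B,9.00) ∩ circle(D,4.00): a=8.1574, h=3.8021
  candidates: C₊=(4.8244,3.8234) cross=26.292; C₋=(9.2064,-2.3914) cross=-26.292
  mode - wants cross < 0 → take C=(9.2064,-2.3914) (cross=-26.292)
ex = (C−B)/|BC| = (0.9842,0.1770); ey = (-0.1770,0.9842)
P = B + 2.84·ex + -1.88·ey = (3.4766,-5.3323)

3.48 -5.33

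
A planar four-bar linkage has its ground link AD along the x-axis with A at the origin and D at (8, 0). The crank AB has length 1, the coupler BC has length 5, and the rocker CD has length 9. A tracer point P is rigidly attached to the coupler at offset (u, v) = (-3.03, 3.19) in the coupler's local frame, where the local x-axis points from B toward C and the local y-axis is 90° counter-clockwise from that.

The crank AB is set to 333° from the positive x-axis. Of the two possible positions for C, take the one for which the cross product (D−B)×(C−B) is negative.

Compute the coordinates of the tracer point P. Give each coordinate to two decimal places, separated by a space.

A=(0,0), D=(8.00,0)
B = A + 1.00·(cos333°, sin333°) = (0.8910, -0.4540)
|BD| = 7.1235
circle(B,5.00) ∩ circle(D,9.00): a=-0.3689, h=4.9864
  candidates: C₊=(0.2050,4.4987) cross=35.520; C₋=(0.8406,-5.4537) cross=-35.520
  mode - wants cross < 0 → take C=(0.8406,-5.4537) (cross=-35.520)
ex = (C−B)/|BC| = (-0.0101,-0.9999); ey = (0.9999,-0.0101)
P = B + -3.03·ex + 3.19·ey = (4.1114,2.5437)

4.11 2.54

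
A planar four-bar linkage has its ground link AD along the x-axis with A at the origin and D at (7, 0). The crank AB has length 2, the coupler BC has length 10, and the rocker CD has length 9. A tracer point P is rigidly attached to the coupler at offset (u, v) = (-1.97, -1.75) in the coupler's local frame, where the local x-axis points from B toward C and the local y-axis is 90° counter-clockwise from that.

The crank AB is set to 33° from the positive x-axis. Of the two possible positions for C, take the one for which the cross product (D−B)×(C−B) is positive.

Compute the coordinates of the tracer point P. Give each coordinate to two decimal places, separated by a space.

A=(0,0), D=(7.00,0)
B = A + 2.00·(cos33°, sin33°) = (1.6773, 1.0893)
|BD| = 5.4330
circle(B,10.00) ∩ circle(D,9.00): a=4.4651, h=8.9478
  candidates: C₊=(7.8457,8.9602) cross=48.613; C₋=(4.2578,-8.5721) cross=-48.613
  mode + wants cross > 0 → take C=(7.8457,8.9602) (cross=48.613)
ex = (C−B)/|BC| = (0.6168,0.7871); ey = (-0.7871,0.6168)
P = B + -1.97·ex + -1.75·ey = (1.8396,-1.5408)

1.84 -1.54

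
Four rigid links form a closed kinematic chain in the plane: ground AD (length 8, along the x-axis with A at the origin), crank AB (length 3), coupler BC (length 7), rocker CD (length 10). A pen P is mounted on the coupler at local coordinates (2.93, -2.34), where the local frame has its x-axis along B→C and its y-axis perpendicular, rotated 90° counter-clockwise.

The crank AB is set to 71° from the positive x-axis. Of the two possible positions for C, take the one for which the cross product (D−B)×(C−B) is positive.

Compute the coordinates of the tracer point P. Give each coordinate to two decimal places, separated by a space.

4.35 4.48

A=(0,0), D=(8.00,0)
B = A + 3.00·(cos71°, sin71°) = (0.9767, 2.8366)
|BD| = 7.5745
circle(B,7.00) ∩ circle(D,10.00): a=0.4207, h=6.9873
  candidates: C₊=(3.9834,9.1579) cross=52.926; C₋=(-1.2499,-3.7999) cross=-52.926
  mode + wants cross > 0 → take C=(3.9834,9.1579) (cross=52.926)
ex = (C−B)/|BC| = (0.4295,0.9031); ey = (-0.9031,0.4295)
P = B + 2.93·ex + -2.34·ey = (4.3484,4.4774)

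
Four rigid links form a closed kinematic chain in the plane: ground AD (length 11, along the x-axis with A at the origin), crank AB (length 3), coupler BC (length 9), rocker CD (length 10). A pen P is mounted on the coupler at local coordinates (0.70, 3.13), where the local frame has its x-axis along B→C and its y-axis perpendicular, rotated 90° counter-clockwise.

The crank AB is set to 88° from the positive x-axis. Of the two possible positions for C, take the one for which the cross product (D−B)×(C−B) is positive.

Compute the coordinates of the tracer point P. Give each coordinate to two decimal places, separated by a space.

-1.48 5.78

A=(0,0), D=(11.00,0)
B = A + 3.00·(cos88°, sin88°) = (0.1047, 2.9982)
|BD| = 11.3003
circle(B,9.00) ∩ circle(D,10.00): a=4.8095, h=7.6072
  candidates: C₊=(6.7601,9.0567) cross=85.963; C₋=(2.7235,-5.6124) cross=-85.963
  mode + wants cross > 0 → take C=(6.7601,9.0567) (cross=85.963)
ex = (C−B)/|BC| = (0.7395,0.6732); ey = (-0.6732,0.7395)
P = B + 0.70·ex + 3.13·ey = (-1.4847,5.7840)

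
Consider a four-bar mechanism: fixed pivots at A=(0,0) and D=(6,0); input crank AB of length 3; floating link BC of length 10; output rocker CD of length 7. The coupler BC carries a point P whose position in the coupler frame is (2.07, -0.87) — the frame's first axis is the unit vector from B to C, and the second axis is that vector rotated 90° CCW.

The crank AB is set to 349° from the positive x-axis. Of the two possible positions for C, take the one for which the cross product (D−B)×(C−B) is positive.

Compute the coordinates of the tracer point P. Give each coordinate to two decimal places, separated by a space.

5.19 -0.55

A=(0,0), D=(6.00,0)
B = A + 3.00·(cos349°, sin349°) = (2.9449, -0.5724)
|BD| = 3.1083
circle(B,10.00) ∩ circle(D,7.00): a=9.7580, h=2.1865
  candidates: C₊=(12.1333,3.3738) cross=6.796; C₋=(12.9387,-0.9245) cross=-6.796
  mode + wants cross > 0 → take C=(12.1333,3.3738) (cross=6.796)
ex = (C−B)/|BC| = (0.9188,0.3946); ey = (-0.3946,0.9188)
P = B + 2.07·ex + -0.87·ey = (5.1902,-0.5550)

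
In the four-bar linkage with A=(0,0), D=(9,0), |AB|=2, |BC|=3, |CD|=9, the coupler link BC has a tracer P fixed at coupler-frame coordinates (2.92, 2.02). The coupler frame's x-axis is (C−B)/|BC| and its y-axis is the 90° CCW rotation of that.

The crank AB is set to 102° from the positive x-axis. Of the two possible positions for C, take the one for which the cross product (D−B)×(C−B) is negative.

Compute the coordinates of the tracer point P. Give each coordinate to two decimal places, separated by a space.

A=(0,0), D=(9.00,0)
B = A + 2.00·(cos102°, sin102°) = (-0.4158, 1.9563)
|BD| = 9.6169
circle(B,3.00) ∩ circle(D,9.00): a=1.0650, h=2.8046
  candidates: C₊=(1.1975,4.4856) cross=26.971; C₋=(0.0564,-1.0063) cross=-26.971
  mode - wants cross < 0 → take C=(0.0564,-1.0063) (cross=-26.971)
ex = (C−B)/|BC| = (0.1574,-0.9875); ey = (0.9875,0.1574)
P = B + 2.92·ex + 2.02·ey = (2.0387,-0.6093)

2.04 -0.61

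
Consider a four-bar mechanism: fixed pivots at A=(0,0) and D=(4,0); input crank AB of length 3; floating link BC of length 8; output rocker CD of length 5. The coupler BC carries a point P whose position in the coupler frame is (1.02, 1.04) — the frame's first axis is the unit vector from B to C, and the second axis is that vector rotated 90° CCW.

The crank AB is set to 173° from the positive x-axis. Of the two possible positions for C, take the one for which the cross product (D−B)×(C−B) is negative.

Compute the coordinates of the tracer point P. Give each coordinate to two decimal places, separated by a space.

A=(0,0), D=(4.00,0)
B = A + 3.00·(cos173°, sin173°) = (-2.9776, 0.3656)
|BD| = 6.9872
circle(B,8.00) ∩ circle(D,5.00): a=6.2844, h=4.9504
  candidates: C₊=(3.5572,4.9804) cross=34.589; C₋=(3.0391,-4.9068) cross=-34.589
  mode - wants cross < 0 → take C=(3.0391,-4.9068) (cross=-34.589)
ex = (C−B)/|BC| = (0.7521,-0.6591); ey = (0.6591,0.7521)
P = B + 1.02·ex + 1.04·ey = (-1.5251,0.4756)

-1.53 0.48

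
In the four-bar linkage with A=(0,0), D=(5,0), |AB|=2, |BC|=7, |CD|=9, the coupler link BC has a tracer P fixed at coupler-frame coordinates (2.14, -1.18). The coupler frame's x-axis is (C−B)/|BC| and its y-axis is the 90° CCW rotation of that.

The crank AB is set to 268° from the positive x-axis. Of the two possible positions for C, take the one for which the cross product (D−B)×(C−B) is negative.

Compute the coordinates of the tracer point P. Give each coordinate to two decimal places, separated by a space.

A=(0,0), D=(5.00,0)
B = A + 2.00·(cos268°, sin268°) = (-0.0698, -1.9988)
|BD| = 5.4496
circle(B,7.00) ∩ circle(D,9.00): a=-0.2112, h=6.9968
  candidates: C₊=(-2.8326,4.4329) cross=38.130; C₋=(2.3000,-8.5854) cross=-38.130
  mode - wants cross < 0 → take C=(2.3000,-8.5854) (cross=-38.130)
ex = (C−B)/|BC| = (0.3385,-0.9410); ey = (0.9410,0.3385)
P = B + 2.14·ex + -1.18·ey = (-0.4556,-4.4119)

-0.46 -4.41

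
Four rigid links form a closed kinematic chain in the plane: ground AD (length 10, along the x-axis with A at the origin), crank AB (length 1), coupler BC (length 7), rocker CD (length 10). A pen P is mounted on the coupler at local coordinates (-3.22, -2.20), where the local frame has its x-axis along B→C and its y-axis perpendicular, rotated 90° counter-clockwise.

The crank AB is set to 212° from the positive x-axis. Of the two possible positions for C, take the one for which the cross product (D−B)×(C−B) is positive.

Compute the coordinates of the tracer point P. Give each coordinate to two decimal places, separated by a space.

A=(0,0), D=(10.00,0)
B = A + 1.00·(cos212°, sin212°) = (-0.8480, -0.5299)
|BD| = 10.8610
circle(B,7.00) ∩ circle(D,10.00): a=3.0826, h=6.2847
  candidates: C₊=(1.9243,5.8977) cross=68.258; C₋=(2.5376,-6.6567) cross=-68.258
  mode + wants cross > 0 → take C=(1.9243,5.8977) (cross=68.258)
ex = (C−B)/|BC| = (0.3960,0.9182); ey = (-0.9182,0.3960)
P = B + -3.22·ex + -2.20·ey = (-0.1032,-4.3579)

-0.10 -4.36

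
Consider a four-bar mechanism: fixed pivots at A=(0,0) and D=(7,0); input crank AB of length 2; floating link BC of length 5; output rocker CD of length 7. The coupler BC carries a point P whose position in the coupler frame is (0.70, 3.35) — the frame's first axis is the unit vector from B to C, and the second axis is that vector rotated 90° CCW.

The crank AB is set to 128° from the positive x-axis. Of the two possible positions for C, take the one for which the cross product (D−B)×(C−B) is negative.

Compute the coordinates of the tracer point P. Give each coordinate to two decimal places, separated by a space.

2.13 2.22

A=(0,0), D=(7.00,0)
B = A + 2.00·(cos128°, sin128°) = (-1.2313, 1.5760)
|BD| = 8.3808
circle(B,5.00) ∩ circle(D,7.00): a=2.7586, h=4.1702
  candidates: C₊=(2.2622,5.1530) cross=34.949; C₋=(0.6938,-3.0385) cross=-34.949
  mode - wants cross < 0 → take C=(0.6938,-3.0385) (cross=-34.949)
ex = (C−B)/|BC| = (0.3850,-0.9229); ey = (0.9229,0.3850)
P = B + 0.70·ex + 3.35·ey = (2.1299,2.2199)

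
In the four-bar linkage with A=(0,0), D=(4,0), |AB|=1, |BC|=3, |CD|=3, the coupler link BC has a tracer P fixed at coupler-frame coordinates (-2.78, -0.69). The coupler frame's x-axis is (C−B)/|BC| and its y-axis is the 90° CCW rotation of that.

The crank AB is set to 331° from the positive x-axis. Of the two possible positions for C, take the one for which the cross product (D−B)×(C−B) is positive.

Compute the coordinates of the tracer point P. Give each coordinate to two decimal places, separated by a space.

A=(0,0), D=(4.00,0)
B = A + 1.00·(cos331°, sin331°) = (0.8746, -0.4848)
|BD| = 3.1628
circle(B,3.00) ∩ circle(D,3.00): a=1.5814, h=2.5494
  candidates: C₊=(2.0465,2.2768) cross=8.063; C₋=(2.8281,-2.7616) cross=-8.063
  mode + wants cross > 0 → take C=(2.0465,2.2768) (cross=8.063)
ex = (C−B)/|BC| = (0.3906,0.9205); ey = (-0.9205,0.3906)
P = B + -2.78·ex + -0.69·ey = (0.4238,-3.3135)

0.42 -3.31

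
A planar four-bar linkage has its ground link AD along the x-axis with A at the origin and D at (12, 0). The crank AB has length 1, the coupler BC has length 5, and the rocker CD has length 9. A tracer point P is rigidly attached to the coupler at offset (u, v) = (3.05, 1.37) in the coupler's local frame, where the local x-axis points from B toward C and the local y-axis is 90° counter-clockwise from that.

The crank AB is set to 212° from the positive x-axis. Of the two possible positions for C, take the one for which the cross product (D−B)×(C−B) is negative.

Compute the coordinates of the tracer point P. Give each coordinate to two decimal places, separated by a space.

2.48 -0.83

A=(0,0), D=(12.00,0)
B = A + 1.00·(cos212°, sin212°) = (-0.8480, -0.5299)
|BD| = 12.8590
circle(B,5.00) ∩ circle(D,9.00): a=4.2520, h=2.6307
  candidates: C₊=(3.2919,2.2737) cross=33.828; C₋=(3.5088,-2.9831) cross=-33.828
  mode - wants cross < 0 → take C=(3.5088,-2.9831) (cross=-33.828)
ex = (C−B)/|BC| = (0.8714,-0.4906); ey = (0.4906,0.8714)
P = B + 3.05·ex + 1.37·ey = (2.4818,-0.8326)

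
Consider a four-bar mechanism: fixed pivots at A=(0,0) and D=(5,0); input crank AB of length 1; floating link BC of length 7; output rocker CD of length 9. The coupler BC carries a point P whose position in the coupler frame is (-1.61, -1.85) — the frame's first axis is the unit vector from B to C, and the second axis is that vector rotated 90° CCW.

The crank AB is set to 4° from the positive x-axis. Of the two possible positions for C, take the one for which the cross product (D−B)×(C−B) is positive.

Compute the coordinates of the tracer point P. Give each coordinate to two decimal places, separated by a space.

A=(0,0), D=(5.00,0)
B = A + 1.00·(cos4°, sin4°) = (0.9976, 0.0698)
|BD| = 4.0030
circle(B,7.00) ∩ circle(D,9.00): a=-1.9954, h=6.7096
  candidates: C₊=(-0.8806,6.8131) cross=26.859; C₋=(-1.1145,-6.6040) cross=-26.859
  mode + wants cross > 0 → take C=(-0.8806,6.8131) (cross=26.859)
ex = (C−B)/|BC| = (-0.2683,0.9633); ey = (-0.9633,-0.2683)
P = B + -1.61·ex + -1.85·ey = (3.2117,-0.9848)

3.21 -0.98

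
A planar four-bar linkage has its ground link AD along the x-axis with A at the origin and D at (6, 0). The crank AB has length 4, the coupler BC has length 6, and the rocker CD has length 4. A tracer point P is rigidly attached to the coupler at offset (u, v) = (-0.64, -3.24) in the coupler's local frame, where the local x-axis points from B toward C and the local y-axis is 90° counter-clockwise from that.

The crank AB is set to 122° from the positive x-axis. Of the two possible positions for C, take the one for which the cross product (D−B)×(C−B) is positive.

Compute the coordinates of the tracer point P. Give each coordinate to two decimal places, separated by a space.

A=(0,0), D=(6.00,0)
B = A + 4.00·(cos122°, sin122°) = (-2.1197, 3.3922)
|BD| = 8.7998
circle(B,6.00) ∩ circle(D,4.00): a=5.5363, h=2.3129
  candidates: C₊=(3.8803,3.3922) cross=20.353; C₋=(2.0971,-0.8761) cross=-20.353
  mode + wants cross > 0 → take C=(3.8803,3.3922) (cross=20.353)
ex = (C−B)/|BC| = (1.0000,-0.0000); ey = (0.0000,1.0000)
P = B + -0.64·ex + -3.24·ey = (-2.7597,0.1522)

-2.76 0.15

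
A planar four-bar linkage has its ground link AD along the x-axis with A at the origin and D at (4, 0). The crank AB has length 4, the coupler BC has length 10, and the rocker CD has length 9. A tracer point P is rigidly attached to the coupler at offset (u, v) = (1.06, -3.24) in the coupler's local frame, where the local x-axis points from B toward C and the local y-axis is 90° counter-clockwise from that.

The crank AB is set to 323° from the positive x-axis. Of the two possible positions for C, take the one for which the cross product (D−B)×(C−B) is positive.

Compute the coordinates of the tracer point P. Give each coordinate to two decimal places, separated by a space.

A=(0,0), D=(4.00,0)
B = A + 4.00·(cos323°, sin323°) = (3.1945, -2.4073)
|BD| = 2.5384
circle(B,10.00) ∩ circle(D,9.00): a=5.0117, h=8.6535
  candidates: C₊=(-3.4215,5.0912) cross=21.966; C₋=(12.9911,-0.4004) cross=-21.966
  mode + wants cross > 0 → take C=(-3.4215,5.0912) (cross=21.966)
ex = (C−B)/|BC| = (-0.6616,0.7498); ey = (-0.7498,-0.6616)
P = B + 1.06·ex + -3.24·ey = (4.9227,0.5312)

4.92 0.53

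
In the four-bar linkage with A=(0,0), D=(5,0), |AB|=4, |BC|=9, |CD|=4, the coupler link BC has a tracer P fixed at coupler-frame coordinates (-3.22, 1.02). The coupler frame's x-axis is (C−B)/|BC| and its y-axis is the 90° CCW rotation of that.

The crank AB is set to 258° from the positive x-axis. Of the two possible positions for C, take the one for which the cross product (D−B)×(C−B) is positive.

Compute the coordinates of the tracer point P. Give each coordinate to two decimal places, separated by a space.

-3.36 -6.15

A=(0,0), D=(5.00,0)
B = A + 4.00·(cos258°, sin258°) = (-0.8316, -3.9126)
|BD| = 7.0226
circle(B,9.00) ∩ circle(D,4.00): a=8.1392, h=3.8410
  candidates: C₊=(3.7873,3.8117) cross=26.974; C₋=(8.0673,-2.5675) cross=-26.974
  mode + wants cross > 0 → take C=(3.7873,3.8117) (cross=26.974)
ex = (C−B)/|BC| = (0.5132,0.8583); ey = (-0.8583,0.5132)
P = B + -3.22·ex + 1.02·ey = (-3.3596,-6.1527)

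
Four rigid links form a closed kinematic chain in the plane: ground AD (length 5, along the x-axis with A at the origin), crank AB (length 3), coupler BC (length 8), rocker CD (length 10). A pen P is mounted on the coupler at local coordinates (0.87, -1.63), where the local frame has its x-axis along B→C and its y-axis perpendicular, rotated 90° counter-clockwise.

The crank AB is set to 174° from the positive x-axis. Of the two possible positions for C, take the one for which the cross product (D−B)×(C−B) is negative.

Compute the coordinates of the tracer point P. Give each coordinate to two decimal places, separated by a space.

-4.43 -0.83

A=(0,0), D=(5.00,0)
B = A + 3.00·(cos174°, sin174°) = (-2.9836, 0.3136)
|BD| = 7.9897
circle(B,8.00) ∩ circle(D,10.00): a=1.7420, h=7.8080
  candidates: C₊=(-0.9365,8.0472) cross=62.384; C₋=(-1.5494,-7.5568) cross=-62.384
  mode - wants cross < 0 → take C=(-1.5494,-7.5568) (cross=-62.384)
ex = (C−B)/|BC| = (0.1793,-0.9838); ey = (0.9838,0.1793)
P = B + 0.87·ex + -1.63·ey = (-4.4312,-0.8345)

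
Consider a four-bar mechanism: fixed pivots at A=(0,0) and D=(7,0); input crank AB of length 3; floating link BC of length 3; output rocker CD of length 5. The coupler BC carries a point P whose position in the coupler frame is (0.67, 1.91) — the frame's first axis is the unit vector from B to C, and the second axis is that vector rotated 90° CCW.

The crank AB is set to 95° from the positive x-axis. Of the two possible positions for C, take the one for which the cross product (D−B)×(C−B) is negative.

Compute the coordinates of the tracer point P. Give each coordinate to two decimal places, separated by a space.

1.42 4.12

A=(0,0), D=(7.00,0)
B = A + 3.00·(cos95°, sin95°) = (-0.2615, 2.9886)
|BD| = 7.8524
circle(B,3.00) ∩ circle(D,5.00): a=2.9074, h=0.7395
  candidates: C₊=(2.7086,2.5659) cross=5.807; C₋=(2.1457,1.1982) cross=-5.807
  mode - wants cross < 0 → take C=(2.1457,1.1982) (cross=-5.807)
ex = (C−B)/|BC| = (0.8024,-0.5968); ey = (0.5968,0.8024)
P = B + 0.67·ex + 1.91·ey = (1.4160,4.1213)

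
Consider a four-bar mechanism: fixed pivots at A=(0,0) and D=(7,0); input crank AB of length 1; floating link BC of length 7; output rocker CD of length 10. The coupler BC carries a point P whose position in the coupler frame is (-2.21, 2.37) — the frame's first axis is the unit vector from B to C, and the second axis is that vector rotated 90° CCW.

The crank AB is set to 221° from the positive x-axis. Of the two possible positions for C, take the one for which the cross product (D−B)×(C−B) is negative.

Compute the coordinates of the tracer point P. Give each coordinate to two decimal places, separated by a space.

1.20 1.93

A=(0,0), D=(7.00,0)
B = A + 1.00·(cos221°, sin221°) = (-0.7547, -0.6561)
|BD| = 7.7824
circle(B,7.00) ∩ circle(D,10.00): a=0.6146, h=6.9730
  candidates: C₊=(-0.7301,6.3439) cross=54.267; C₋=(0.4455,-7.5524) cross=-54.267
  mode - wants cross < 0 → take C=(0.4455,-7.5524) (cross=-54.267)
ex = (C−B)/|BC| = (0.1715,-0.9852); ey = (0.9852,0.1715)
P = B + -2.21·ex + 2.37·ey = (1.2013,1.9276)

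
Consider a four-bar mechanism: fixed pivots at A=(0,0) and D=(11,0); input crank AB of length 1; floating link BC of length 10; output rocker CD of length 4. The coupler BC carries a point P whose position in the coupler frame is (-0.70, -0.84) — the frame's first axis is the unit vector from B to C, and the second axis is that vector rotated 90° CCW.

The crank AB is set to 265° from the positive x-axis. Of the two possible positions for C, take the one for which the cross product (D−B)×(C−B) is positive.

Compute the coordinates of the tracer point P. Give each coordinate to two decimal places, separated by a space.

-0.35 -2.06

A=(0,0), D=(11.00,0)
B = A + 1.00·(cos265°, sin265°) = (-0.0872, -0.9962)
|BD| = 11.1318
circle(B,10.00) ∩ circle(D,4.00): a=9.3389, h=3.5757
  candidates: C₊=(8.8943,3.4009) cross=39.804; C₋=(9.5342,-3.7218) cross=-39.804
  mode + wants cross > 0 → take C=(8.8943,3.4009) (cross=39.804)
ex = (C−B)/|BC| = (0.8981,0.4397); ey = (-0.4397,0.8981)
P = B + -0.70·ex + -0.84·ey = (-0.3465,-2.0584)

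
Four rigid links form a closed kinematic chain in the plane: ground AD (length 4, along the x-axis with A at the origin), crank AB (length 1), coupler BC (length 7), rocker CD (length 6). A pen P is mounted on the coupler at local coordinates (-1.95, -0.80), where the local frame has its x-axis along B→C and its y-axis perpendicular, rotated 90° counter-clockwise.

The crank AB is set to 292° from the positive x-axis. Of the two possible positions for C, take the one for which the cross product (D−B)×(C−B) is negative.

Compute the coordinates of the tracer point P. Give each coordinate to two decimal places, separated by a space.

A=(0,0), D=(4.00,0)
B = A + 1.00·(cos292°, sin292°) = (0.3746, -0.9272)
|BD| = 3.7421
circle(B,7.00) ∩ circle(D,6.00): a=3.6080, h=5.9985
  candidates: C₊=(2.3839,5.7782) cross=22.447; C₋=(5.3564,-5.8447) cross=-22.447
  mode - wants cross < 0 → take C=(5.3564,-5.8447) (cross=-22.447)
ex = (C−B)/|BC| = (0.7117,-0.7025); ey = (0.7025,0.7117)
P = B + -1.95·ex + -0.80·ey = (-1.5752,-0.1267)

-1.58 -0.13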